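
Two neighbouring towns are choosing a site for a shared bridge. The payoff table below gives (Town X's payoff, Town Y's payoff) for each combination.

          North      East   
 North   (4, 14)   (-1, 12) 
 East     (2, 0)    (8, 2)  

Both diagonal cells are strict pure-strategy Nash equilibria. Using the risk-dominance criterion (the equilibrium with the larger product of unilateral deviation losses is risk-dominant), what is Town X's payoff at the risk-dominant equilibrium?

8

At both North: Town X loses 4 − 2 = 2 by deviating; Town Y loses 14 − 12 = 2. Product = 2·2 = 4.
At both East: Town X loses 8 − (-1) = 9 by deviating; Town Y loses 2 − 0 = 2. Product = 9·2 = 18.
18 > 4, so both East is risk-dominant. Town X's payoff there is 8.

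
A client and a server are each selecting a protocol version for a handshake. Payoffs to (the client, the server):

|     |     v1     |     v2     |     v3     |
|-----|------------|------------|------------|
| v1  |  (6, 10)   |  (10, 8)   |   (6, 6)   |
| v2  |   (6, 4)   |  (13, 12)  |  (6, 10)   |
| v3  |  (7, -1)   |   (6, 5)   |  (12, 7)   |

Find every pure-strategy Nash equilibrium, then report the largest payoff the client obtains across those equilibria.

Both v2 is a pure NE (the client: 13 ≥ 10; the server: 12 ≥ 10). The client gets 13.
Both v3 is a pure NE (the client: 12 ≥ 6; the server: 7 ≥ 5). The client gets 12.
Every other cell has a profitable deviation for at least one player. Highest of {13, 12} is 13.

13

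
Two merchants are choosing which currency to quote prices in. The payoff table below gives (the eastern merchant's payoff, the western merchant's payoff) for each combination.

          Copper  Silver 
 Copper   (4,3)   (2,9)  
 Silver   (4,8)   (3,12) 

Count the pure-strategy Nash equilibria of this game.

1

Both Silver: the eastern merchant gets 3 (best alternative 2); the western merchant gets 12 (best alternative 8). Neither deviates — NE.
Both Copper is not a NE: the western merchant would switch to Silver (9 > 3).
No other cell survives both best-response checks, so there is 1 pure NE.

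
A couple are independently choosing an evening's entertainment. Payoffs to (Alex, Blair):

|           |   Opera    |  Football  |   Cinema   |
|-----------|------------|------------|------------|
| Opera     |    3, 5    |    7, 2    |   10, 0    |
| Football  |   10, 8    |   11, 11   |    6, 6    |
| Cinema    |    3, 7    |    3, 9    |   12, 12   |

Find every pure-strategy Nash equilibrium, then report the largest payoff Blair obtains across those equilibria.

Both Football is a pure NE (Alex: 11 ≥ 7; Blair: 11 ≥ 8). Blair gets 11.
Both Cinema is a pure NE (Alex: 12 ≥ 10; Blair: 12 ≥ 9). Blair gets 12.
Every other cell has a profitable deviation for at least one player. Highest of {11, 12} is 12.

12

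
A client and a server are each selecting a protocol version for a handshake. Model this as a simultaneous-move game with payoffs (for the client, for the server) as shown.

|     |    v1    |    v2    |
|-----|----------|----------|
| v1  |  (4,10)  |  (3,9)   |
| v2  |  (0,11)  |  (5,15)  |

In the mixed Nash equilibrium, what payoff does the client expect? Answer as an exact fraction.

10/3

The server mixes with probability q on v1, chosen so the client is indifferent: 4q + 3(1−q) = 0q + 5(1−q) gives q = 1/3.
The client's expected payoff (from either row, since indifferent) is 4·1/3 + 3·2/3 = 10/3.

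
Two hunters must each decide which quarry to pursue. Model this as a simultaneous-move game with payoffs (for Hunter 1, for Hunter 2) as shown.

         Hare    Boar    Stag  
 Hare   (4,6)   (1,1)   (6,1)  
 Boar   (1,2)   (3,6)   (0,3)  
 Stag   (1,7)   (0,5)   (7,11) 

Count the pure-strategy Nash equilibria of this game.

3

Both Hare: Hunter 1 gets 4 (best alternative 1); Hunter 2 gets 6 (best alternative 1). Neither deviates — NE.
Both Boar: Hunter 1 gets 3 (best alternative 1); Hunter 2 gets 6 (best alternative 3). Neither deviates — NE.
Both Stag: Hunter 1 gets 7 (best alternative 6); Hunter 2 gets 11 (best alternative 7). Neither deviates — NE.
(Stag, Hare) is not a NE: Hunter 1 would switch to Hare (4 > 1).
No other cell survives both best-response checks, so there are 3 pure NE.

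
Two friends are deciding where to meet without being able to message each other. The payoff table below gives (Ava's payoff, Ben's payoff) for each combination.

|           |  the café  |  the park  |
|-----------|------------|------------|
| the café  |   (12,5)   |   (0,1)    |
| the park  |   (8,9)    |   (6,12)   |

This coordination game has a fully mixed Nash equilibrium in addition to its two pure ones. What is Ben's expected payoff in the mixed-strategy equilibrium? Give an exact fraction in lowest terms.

51/7

Ava mixes with probability p on the café, chosen so Ben is indifferent: 5p + 9(1−p) = 1p + 12(1−p) gives p = 3/7.
Ben's expected payoff is 5·3/7 + 9·4/7 = 51/7.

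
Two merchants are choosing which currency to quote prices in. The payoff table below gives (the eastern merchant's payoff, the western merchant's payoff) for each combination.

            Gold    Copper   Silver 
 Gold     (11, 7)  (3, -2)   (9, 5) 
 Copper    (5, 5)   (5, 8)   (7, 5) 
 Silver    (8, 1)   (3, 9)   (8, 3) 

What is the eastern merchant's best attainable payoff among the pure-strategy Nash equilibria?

11

Both Gold is a pure NE (the eastern merchant: 11 ≥ 8; the western merchant: 7 ≥ 5). The eastern merchant gets 11.
Both Copper is a pure NE (the eastern merchant: 5 ≥ 3; the western merchant: 8 ≥ 5). The eastern merchant gets 5.
Every other cell has a profitable deviation for at least one player. Highest of {11, 5} is 11.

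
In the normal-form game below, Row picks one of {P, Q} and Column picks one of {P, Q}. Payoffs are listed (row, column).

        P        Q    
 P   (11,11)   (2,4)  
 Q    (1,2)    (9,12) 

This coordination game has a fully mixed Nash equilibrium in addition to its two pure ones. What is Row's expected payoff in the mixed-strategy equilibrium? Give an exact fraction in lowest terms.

Column mixes with probability q on P, chosen so Row is indifferent: 11q + 2(1−q) = 1q + 9(1−q) gives q = 7/17.
Row's expected payoff (from either row, since indifferent) is 11·7/17 + 2·10/17 = 97/17.

97/17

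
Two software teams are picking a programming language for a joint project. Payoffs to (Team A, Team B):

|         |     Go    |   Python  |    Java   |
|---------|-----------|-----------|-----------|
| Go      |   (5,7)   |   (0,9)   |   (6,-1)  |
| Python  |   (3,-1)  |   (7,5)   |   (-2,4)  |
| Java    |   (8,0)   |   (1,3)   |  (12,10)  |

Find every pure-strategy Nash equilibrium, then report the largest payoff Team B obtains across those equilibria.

Both Python is a pure NE (Team A: 7 ≥ 1; Team B: 5 ≥ 4). Team B gets 5.
Both Java is a pure NE (Team A: 12 ≥ 6; Team B: 10 ≥ 3). Team B gets 10.
Every other cell has a profitable deviation for at least one player. Highest of {5, 10} is 10.

10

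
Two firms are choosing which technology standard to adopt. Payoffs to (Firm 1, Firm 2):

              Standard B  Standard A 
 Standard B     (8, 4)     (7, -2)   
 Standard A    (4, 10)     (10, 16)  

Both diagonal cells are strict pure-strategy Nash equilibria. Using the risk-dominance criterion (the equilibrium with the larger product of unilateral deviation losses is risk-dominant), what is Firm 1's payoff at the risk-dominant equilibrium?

8

At both Standard B: Firm 1 loses 8 − 4 = 4 by deviating; Firm 2 loses 4 − (-2) = 6. Product = 4·6 = 24.
At both Standard A: Firm 1 loses 10 − 7 = 3 by deviating; Firm 2 loses 16 − 10 = 6. Product = 3·6 = 18.
24 > 18, so both Standard B is risk-dominant. Firm 1's payoff there is 8.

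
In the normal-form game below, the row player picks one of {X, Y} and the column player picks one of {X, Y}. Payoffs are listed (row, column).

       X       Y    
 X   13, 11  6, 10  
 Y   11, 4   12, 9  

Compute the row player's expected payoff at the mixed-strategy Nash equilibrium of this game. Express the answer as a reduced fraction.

The column player mixes with probability q on X, chosen so the row player is indifferent: 13q + 6(1−q) = 11q + 12(1−q) gives q = 3/4.
The row player's expected payoff (from either row, since indifferent) is 13·3/4 + 6·1/4 = 45/4.

45/4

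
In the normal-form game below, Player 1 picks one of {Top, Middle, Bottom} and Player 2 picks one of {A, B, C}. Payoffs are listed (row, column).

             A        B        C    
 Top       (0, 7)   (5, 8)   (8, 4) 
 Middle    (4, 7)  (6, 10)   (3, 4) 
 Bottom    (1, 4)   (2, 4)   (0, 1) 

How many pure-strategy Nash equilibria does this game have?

(Middle, B): Player 1 gets 6 (best alternative 5); Player 2 gets 10 (best alternative 7). Neither deviates — NE.
(Bottom, C) is not a NE: Player 1 would switch to Top (8 > 0).
No other cell survives both best-response checks, so there is 1 pure NE.

1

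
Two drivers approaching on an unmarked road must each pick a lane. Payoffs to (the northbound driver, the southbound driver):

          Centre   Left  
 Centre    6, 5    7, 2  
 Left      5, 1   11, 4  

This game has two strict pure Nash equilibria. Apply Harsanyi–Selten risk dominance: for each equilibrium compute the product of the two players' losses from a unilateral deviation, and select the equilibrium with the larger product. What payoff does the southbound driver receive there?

At both Centre: the northbound driver loses 6 − 5 = 1 by deviating; the southbound driver loses 5 − 2 = 3. Product = 1·3 = 3.
At both Left: the northbound driver loses 11 − 7 = 4 by deviating; the southbound driver loses 4 − 1 = 3. Product = 4·3 = 12.
12 > 3, so both Left is risk-dominant. The southbound driver's payoff there is 4.

4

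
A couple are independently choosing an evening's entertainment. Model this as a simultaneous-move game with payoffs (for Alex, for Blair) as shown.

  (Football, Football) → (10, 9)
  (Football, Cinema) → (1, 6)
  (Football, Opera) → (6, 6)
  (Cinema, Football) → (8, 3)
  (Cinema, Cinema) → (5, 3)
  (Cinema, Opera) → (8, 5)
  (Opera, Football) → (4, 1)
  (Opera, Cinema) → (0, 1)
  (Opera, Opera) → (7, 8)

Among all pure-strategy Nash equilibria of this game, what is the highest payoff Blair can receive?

Both Football is a pure NE (Alex: 10 ≥ 8; Blair: 9 ≥ 6). Blair gets 9.
(Cinema, Opera) is a pure NE (Alex: 8 ≥ 7; Blair: 5 ≥ 3). Blair gets 5.
Every other cell has a profitable deviation for at least one player. Highest of {9, 5} is 9.

9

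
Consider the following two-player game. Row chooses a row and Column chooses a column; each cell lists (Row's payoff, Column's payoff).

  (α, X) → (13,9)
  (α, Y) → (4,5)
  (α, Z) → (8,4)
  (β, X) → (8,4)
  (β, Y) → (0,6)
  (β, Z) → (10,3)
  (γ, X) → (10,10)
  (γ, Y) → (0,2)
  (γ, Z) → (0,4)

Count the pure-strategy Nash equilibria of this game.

(α, X): Row gets 13 (best alternative 10); Column gets 9 (best alternative 5). Neither deviates — NE.
(γ, Z) is not a NE: Row would switch to β (10 > 0).
No other cell survives both best-response checks, so there is 1 pure NE.

1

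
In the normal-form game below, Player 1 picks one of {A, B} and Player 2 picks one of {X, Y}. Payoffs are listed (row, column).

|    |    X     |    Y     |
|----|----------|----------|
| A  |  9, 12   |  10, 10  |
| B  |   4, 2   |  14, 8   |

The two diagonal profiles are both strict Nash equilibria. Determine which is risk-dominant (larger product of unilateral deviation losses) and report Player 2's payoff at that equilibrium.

At (A, X): Player 1 loses 9 − 4 = 5 by deviating; Player 2 loses 12 − 10 = 2. Product = 5·2 = 10.
At (B, Y): Player 1 loses 14 − 10 = 4 by deviating; Player 2 loses 8 − 2 = 6. Product = 4·6 = 24.
24 > 10, so (B, Y) is risk-dominant. Player 2's payoff there is 8.

8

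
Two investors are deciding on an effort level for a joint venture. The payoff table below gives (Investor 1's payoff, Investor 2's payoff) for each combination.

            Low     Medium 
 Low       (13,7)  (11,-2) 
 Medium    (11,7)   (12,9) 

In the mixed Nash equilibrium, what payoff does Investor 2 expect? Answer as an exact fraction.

Investor 1 mixes with probability p on Low, chosen so Investor 2 is indifferent: 7p + 7(1−p) = (-2)p + 9(1−p) gives p = 2/11.
Investor 2's expected payoff is 7·2/11 + 7·9/11 = 7.

7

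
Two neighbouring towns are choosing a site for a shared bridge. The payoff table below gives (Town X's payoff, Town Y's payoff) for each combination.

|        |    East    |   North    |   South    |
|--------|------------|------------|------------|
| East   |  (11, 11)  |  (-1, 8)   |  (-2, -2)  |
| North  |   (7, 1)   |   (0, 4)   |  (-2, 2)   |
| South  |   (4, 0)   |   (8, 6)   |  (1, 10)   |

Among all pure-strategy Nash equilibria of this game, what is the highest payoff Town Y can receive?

Both East is a pure NE (Town X: 11 ≥ 7; Town Y: 11 ≥ 8). Town Y gets 11.
Both South is a pure NE (Town X: 1 ≥ -2; Town Y: 10 ≥ 6). Town Y gets 10.
Every other cell has a profitable deviation for at least one player. Highest of {11, 10} is 11.

11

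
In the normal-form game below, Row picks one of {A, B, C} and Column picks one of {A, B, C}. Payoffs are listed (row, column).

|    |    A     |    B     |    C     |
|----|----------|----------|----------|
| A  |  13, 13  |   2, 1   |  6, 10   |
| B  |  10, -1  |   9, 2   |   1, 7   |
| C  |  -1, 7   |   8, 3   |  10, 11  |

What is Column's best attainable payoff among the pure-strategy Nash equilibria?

13

Both A is a pure NE (Row: 13 ≥ 10; Column: 13 ≥ 10). Column gets 13.
Both C is a pure NE (Row: 10 ≥ 6; Column: 11 ≥ 7). Column gets 11.
Every other cell has a profitable deviation for at least one player. Highest of {13, 11} is 13.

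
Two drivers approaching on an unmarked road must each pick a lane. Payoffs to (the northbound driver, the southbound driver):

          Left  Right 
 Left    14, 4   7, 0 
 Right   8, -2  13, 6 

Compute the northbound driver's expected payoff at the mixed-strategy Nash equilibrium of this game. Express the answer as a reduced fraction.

The southbound driver mixes with probability q on Left, chosen so the northbound driver is indifferent: 14q + 7(1−q) = 8q + 13(1−q) gives q = 1/2.
The northbound driver's expected payoff (from either row, since indifferent) is 14·1/2 + 7·1/2 = 21/2.

21/2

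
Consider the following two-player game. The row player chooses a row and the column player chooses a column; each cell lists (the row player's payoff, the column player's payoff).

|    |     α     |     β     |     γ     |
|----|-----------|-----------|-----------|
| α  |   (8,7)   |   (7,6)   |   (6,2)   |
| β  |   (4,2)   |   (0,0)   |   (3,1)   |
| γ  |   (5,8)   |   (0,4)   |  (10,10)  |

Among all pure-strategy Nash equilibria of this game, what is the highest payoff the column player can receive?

Both α is a pure NE (the row player: 8 ≥ 5; the column player: 7 ≥ 6). The column player gets 7.
Both γ is a pure NE (the row player: 10 ≥ 6; the column player: 10 ≥ 8). The column player gets 10.
Every other cell has a profitable deviation for at least one player. Highest of {7, 10} is 10.

10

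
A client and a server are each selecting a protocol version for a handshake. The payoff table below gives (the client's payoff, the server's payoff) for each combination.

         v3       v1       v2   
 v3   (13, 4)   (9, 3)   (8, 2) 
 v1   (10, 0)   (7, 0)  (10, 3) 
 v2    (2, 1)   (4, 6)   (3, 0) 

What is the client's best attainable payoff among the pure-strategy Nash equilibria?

13

Both v3 is a pure NE (the client: 13 ≥ 10; the server: 4 ≥ 3). The client gets 13.
(v1, v2) is a pure NE (the client: 10 ≥ 8; the server: 3 ≥ 0). The client gets 10.
Every other cell has a profitable deviation for at least one player. Highest of {13, 10} is 13.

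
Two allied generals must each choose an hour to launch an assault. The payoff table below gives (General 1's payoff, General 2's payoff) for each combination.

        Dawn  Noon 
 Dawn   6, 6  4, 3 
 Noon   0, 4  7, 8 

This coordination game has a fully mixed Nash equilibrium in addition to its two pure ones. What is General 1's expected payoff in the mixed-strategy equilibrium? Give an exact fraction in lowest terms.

14/3

General 2 mixes with probability q on Dawn, chosen so General 1 is indifferent: 6q + 4(1−q) = 0q + 7(1−q) gives q = 1/3.
General 1's expected payoff (from either row, since indifferent) is 6·1/3 + 4·2/3 = 14/3.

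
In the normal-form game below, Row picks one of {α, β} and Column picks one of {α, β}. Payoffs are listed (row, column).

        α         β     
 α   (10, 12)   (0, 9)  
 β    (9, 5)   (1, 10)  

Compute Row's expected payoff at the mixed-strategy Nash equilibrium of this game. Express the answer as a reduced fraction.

Column mixes with probability q on α, chosen so Row is indifferent: 10q + 0(1−q) = 9q + 1(1−q) gives q = 1/2.
Row's expected payoff (from either row, since indifferent) is 10·1/2 + 0·1/2 = 5.

5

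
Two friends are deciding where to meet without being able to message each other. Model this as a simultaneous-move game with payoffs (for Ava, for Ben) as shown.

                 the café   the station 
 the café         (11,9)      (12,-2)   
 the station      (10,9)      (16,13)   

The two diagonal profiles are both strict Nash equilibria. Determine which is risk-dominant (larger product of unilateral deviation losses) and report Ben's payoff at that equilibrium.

At both the café: Ava loses 11 − 10 = 1 by deviating; Ben loses 9 − (-2) = 11. Product = 1·11 = 11.
At both the station: Ava loses 16 − 12 = 4 by deviating; Ben loses 13 − 9 = 4. Product = 4·4 = 16.
16 > 11, so both the station is risk-dominant. Ben's payoff there is 13.

13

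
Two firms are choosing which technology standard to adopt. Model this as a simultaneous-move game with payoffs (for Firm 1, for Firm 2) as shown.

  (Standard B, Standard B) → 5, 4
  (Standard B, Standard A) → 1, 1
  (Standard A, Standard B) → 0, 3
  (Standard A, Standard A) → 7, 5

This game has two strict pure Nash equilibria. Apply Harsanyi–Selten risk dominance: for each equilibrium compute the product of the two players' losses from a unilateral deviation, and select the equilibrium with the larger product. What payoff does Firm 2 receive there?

4

At both Standard B: Firm 1 loses 5 − 0 = 5 by deviating; Firm 2 loses 4 − 1 = 3. Product = 5·3 = 15.
At both Standard A: Firm 1 loses 7 − 1 = 6 by deviating; Firm 2 loses 5 − 3 = 2. Product = 6·2 = 12.
15 > 12, so both Standard B is risk-dominant. Firm 2's payoff there is 4.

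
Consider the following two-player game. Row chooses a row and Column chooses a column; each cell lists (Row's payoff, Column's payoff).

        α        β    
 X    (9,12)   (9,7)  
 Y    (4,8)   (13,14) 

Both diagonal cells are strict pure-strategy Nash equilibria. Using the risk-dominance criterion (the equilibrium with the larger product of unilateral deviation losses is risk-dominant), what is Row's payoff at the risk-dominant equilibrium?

At (X, α): Row loses 9 − 4 = 5 by deviating; Column loses 12 − 7 = 5. Product = 5·5 = 25.
At (Y, β): Row loses 13 − 9 = 4 by deviating; Column loses 14 − 8 = 6. Product = 4·6 = 24.
25 > 24, so (X, α) is risk-dominant. Row's payoff there is 9.

9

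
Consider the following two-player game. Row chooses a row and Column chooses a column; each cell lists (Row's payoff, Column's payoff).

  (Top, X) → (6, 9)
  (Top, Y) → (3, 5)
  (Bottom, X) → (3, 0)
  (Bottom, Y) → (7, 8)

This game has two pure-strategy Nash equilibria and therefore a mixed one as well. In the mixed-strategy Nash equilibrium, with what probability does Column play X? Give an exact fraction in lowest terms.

4/7

Column's mix q on X must make Row indifferent between Top and Bottom.
Row's payoff from Top: 6q + 3(1−q). From Bottom: 3q + 7(1−q).
Set equal: 3q = 4(1−q) → q = 4/7.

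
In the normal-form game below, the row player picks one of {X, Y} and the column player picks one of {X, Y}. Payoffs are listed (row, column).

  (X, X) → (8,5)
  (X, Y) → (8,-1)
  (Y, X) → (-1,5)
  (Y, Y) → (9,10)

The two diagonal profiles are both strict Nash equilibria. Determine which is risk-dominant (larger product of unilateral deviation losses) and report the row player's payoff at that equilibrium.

8

At both X: the row player loses 8 − (-1) = 9 by deviating; the column player loses 5 − (-1) = 6. Product = 9·6 = 54.
At both Y: the row player loses 9 − 8 = 1 by deviating; the column player loses 10 − 5 = 5. Product = 1·5 = 5.
54 > 5, so both X is risk-dominant. The row player's payoff there is 8.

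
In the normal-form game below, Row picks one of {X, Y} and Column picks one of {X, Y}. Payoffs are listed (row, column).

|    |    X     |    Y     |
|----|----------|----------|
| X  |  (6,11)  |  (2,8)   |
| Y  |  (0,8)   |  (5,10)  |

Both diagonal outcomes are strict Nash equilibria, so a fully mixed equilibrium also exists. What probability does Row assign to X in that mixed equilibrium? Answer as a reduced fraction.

2/5

Row's mix p on X must make Column indifferent between X and Y.
Column's payoff from X: 11p + 8(1−p). From Y: 8p + 10(1−p).
Set equal: 3p = 2(1−p) → p = 2/5.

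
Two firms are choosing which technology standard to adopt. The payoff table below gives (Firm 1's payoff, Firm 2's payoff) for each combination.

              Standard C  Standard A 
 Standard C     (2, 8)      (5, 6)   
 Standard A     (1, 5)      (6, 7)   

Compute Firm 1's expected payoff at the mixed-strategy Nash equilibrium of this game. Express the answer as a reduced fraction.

Firm 2 mixes with probability q on Standard C, chosen so Firm 1 is indifferent: 2q + 5(1−q) = 1q + 6(1−q) gives q = 1/2.
Firm 1's expected payoff (from either row, since indifferent) is 2·1/2 + 5·1/2 = 7/2.

7/2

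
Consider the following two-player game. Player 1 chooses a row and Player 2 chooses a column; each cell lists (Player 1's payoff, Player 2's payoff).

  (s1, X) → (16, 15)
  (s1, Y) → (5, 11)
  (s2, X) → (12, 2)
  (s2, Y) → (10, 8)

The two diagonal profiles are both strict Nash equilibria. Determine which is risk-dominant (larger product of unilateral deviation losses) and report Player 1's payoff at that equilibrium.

At (s1, X): Player 1 loses 16 − 12 = 4 by deviating; Player 2 loses 15 − 11 = 4. Product = 4·4 = 16.
At (s2, Y): Player 1 loses 10 − 5 = 5 by deviating; Player 2 loses 8 − 2 = 6. Product = 5·6 = 30.
30 > 16, so (s2, Y) is risk-dominant. Player 1's payoff there is 10.

10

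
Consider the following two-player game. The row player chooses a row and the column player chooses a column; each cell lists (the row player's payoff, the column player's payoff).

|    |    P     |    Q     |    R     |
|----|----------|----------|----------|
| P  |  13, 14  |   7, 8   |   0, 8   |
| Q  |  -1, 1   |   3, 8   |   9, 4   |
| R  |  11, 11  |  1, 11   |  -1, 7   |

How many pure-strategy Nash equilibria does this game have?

Both P: the row player gets 13 (best alternative 11); the column player gets 14 (best alternative 8). Neither deviates — NE.
Both Q is not a NE: the row player would switch to P (7 > 3).
No other cell survives both best-response checks, so there is 1 pure NE.

1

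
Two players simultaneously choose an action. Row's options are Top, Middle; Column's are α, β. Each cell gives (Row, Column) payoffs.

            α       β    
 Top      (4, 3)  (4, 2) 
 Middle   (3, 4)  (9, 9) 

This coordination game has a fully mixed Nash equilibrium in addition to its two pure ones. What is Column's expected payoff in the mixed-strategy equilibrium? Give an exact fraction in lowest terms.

19/6

Row mixes with probability p on Top, chosen so Column is indifferent: 3p + 4(1−p) = 2p + 9(1−p) gives p = 5/6.
Column's expected payoff is 3·5/6 + 4·1/6 = 19/6.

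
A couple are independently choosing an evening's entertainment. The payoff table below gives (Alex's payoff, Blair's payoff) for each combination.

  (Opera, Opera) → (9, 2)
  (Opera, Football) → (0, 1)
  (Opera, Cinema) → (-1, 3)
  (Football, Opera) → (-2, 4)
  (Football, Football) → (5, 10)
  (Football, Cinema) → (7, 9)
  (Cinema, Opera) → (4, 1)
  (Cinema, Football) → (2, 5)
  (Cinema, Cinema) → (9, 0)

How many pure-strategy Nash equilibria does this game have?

1

Both Football: Alex gets 5 (best alternative 2); Blair gets 10 (best alternative 9). Neither deviates — NE.
Both Opera is not a NE: Blair would switch to Cinema (3 > 2).
No other cell survives both best-response checks, so there is 1 pure NE.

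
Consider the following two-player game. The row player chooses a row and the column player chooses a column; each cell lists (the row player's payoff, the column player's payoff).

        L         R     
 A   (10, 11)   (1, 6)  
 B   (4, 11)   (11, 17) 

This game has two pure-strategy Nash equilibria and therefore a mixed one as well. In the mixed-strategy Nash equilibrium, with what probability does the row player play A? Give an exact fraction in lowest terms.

6/11

The row player's mix p on A must make the column player indifferent between L and R.
The column player's payoff from L: 11p + 11(1−p). From R: 6p + 17(1−p).
Set equal: 5p = 6(1−p) → p = 6/11.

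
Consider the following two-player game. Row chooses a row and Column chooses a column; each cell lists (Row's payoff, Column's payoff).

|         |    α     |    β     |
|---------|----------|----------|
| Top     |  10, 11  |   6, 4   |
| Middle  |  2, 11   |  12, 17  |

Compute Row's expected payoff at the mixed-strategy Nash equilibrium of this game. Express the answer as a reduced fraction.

Column mixes with probability q on α, chosen so Row is indifferent: 10q + 6(1−q) = 2q + 12(1−q) gives q = 3/7.
Row's expected payoff (from either row, since indifferent) is 10·3/7 + 6·4/7 = 54/7.

54/7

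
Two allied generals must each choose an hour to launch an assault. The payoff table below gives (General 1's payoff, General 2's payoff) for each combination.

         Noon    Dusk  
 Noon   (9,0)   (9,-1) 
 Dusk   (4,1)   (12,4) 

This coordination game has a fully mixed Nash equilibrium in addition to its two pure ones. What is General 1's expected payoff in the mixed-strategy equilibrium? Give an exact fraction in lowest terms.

9

General 2 mixes with probability q on Noon, chosen so General 1 is indifferent: 9q + 9(1−q) = 4q + 12(1−q) gives q = 3/8.
General 1's expected payoff (from either row, since indifferent) is 9·3/8 + 9·5/8 = 9.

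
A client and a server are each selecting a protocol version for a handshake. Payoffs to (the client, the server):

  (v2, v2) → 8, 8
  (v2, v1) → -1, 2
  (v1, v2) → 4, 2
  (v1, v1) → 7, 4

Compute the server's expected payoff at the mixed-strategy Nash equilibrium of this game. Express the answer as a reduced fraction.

The client mixes with probability p on v2, chosen so the server is indifferent: 8p + 2(1−p) = 2p + 4(1−p) gives p = 1/4.
The server's expected payoff is 8·1/4 + 2·3/4 = 7/2.

7/2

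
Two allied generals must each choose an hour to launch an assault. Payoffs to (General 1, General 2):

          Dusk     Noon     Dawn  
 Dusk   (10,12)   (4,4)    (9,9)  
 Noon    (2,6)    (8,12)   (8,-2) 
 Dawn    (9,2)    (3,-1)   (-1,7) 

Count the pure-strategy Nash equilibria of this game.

2

Both Dusk: General 1 gets 10 (best alternative 9); General 2 gets 12 (best alternative 9). Neither deviates — NE.
Both Noon: General 1 gets 8 (best alternative 4); General 2 gets 12 (best alternative 6). Neither deviates — NE.
Both Dawn is not a NE: General 1 would switch to Dusk (9 > -1).
No other cell survives both best-response checks, so there are 2 pure NE.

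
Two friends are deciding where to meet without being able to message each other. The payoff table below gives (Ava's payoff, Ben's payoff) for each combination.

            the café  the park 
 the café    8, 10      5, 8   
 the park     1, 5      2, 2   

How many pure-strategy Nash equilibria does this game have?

1

Both the café: Ava gets 8 (best alternative 1); Ben gets 10 (best alternative 8). Neither deviates — NE.
Both the park is not a NE: Ava would switch to the café (5 > 2).
No other cell survives both best-response checks, so there is 1 pure NE.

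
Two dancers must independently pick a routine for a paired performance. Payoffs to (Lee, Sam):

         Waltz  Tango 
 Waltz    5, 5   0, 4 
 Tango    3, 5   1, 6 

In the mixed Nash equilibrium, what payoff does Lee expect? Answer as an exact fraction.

5/3

Sam mixes with probability q on Waltz, chosen so Lee is indifferent: 5q + 0(1−q) = 3q + 1(1−q) gives q = 1/3.
Lee's expected payoff (from either row, since indifferent) is 5·1/3 + 0·2/3 = 5/3.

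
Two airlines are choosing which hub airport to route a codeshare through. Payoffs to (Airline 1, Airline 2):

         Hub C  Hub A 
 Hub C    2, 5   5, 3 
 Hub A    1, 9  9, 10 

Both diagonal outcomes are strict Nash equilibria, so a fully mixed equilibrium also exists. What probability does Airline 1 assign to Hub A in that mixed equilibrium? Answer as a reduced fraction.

2/3

Airline 1's mix p on Hub C must make Airline 2 indifferent between Hub C and Hub A.
Airline 2's payoff from Hub C: 5p + 9(1−p). From Hub A: 3p + 10(1−p).
Set equal: 2p = 1(1−p) → p = 1/3.
Probability on Hub A is 1 − 1/3 = 2/3.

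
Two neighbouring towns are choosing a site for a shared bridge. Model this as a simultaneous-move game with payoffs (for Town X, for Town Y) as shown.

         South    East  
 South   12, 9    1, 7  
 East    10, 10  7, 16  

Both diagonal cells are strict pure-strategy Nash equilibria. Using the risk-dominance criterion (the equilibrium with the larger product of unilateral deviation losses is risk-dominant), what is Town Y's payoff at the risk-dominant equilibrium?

At both South: Town X loses 12 − 10 = 2 by deviating; Town Y loses 9 − 7 = 2. Product = 2·2 = 4.
At both East: Town X loses 7 − 1 = 6 by deviating; Town Y loses 16 − 10 = 6. Product = 6·6 = 36.
36 > 4, so both East is risk-dominant. Town Y's payoff there is 16.

16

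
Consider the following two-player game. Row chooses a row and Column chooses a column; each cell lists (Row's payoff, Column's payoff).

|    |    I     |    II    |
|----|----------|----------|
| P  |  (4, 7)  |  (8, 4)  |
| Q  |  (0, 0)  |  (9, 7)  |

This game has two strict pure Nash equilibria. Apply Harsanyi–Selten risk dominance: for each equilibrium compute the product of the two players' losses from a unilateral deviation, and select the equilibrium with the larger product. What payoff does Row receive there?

4

At (P, I): Row loses 4 − 0 = 4 by deviating; Column loses 7 − 4 = 3. Product = 4·3 = 12.
At (Q, II): Row loses 9 − 8 = 1 by deviating; Column loses 7 − 0 = 7. Product = 1·7 = 7.
12 > 7, so (P, I) is risk-dominant. Row's payoff there is 4.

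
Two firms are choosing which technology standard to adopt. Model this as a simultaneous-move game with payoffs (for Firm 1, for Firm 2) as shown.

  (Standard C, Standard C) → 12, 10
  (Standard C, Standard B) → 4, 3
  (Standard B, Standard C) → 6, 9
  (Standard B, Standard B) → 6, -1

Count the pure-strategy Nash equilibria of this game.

Both Standard C: Firm 1 gets 12 (best alternative 6); Firm 2 gets 10 (best alternative 3). Neither deviates — NE.
Both Standard B is not a NE: Firm 2 would switch to Standard C (9 > -1).
No other cell survives both best-response checks, so there is 1 pure NE.

1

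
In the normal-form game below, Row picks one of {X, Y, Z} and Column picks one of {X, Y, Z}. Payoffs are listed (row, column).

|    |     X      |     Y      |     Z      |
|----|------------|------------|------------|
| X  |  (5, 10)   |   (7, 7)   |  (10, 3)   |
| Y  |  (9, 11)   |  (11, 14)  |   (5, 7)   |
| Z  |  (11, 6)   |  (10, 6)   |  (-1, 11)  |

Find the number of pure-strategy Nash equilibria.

Both Y: Row gets 11 (best alternative 10); Column gets 14 (best alternative 11). Neither deviates — NE.
Both Z is not a NE: Row would switch to X (10 > -1).
No other cell survives both best-response checks, so there is 1 pure NE.

1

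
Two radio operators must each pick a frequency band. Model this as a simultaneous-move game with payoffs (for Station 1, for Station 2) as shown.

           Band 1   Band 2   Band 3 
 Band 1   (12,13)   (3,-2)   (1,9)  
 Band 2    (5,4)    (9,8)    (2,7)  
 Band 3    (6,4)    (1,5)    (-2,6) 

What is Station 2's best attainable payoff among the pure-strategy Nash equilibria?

13

Both Band 1 is a pure NE (Station 1: 12 ≥ 6; Station 2: 13 ≥ 9). Station 2 gets 13.
Both Band 2 is a pure NE (Station 1: 9 ≥ 3; Station 2: 8 ≥ 7). Station 2 gets 8.
Every other cell has a profitable deviation for at least one player. Highest of {13, 8} is 13.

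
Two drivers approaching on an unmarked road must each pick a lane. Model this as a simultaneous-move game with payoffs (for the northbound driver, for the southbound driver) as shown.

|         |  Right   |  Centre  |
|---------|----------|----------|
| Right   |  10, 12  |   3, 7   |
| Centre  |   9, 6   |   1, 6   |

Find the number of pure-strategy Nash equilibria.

1

Both Right: the northbound driver gets 10 (best alternative 9); the southbound driver gets 12 (best alternative 7). Neither deviates — NE.
Both Centre is not a NE: the northbound driver would switch to Right (3 > 1).
No other cell survives both best-response checks, so there is 1 pure NE.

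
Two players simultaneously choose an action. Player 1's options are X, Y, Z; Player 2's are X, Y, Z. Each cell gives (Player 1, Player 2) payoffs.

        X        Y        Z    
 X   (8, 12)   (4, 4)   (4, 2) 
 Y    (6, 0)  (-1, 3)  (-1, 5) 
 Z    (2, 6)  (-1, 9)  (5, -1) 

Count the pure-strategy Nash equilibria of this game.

Both X: Player 1 gets 8 (best alternative 6); Player 2 gets 12 (best alternative 4). Neither deviates — NE.
Both Z is not a NE: Player 2 would switch to Y (9 > -1).
No other cell survives both best-response checks, so there is 1 pure NE.

1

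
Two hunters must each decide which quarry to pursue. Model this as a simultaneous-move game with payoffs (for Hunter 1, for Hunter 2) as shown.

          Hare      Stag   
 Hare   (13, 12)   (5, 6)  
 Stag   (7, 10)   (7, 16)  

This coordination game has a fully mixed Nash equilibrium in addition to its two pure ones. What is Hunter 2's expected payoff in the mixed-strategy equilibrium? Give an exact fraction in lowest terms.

Hunter 1 mixes with probability p on Hare, chosen so Hunter 2 is indifferent: 12p + 10(1−p) = 6p + 16(1−p) gives p = 1/2.
Hunter 2's expected payoff is 12·1/2 + 10·1/2 = 11.

11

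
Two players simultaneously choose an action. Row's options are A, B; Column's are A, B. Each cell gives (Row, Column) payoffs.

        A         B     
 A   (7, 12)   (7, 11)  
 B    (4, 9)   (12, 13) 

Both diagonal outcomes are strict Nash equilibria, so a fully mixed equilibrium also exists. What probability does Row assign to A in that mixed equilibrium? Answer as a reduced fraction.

Row's mix p on A must make Column indifferent between A and B.
Column's payoff from A: 12p + 9(1−p). From B: 11p + 13(1−p).
Set equal: 1p = 4(1−p) → p = 4/5.

4/5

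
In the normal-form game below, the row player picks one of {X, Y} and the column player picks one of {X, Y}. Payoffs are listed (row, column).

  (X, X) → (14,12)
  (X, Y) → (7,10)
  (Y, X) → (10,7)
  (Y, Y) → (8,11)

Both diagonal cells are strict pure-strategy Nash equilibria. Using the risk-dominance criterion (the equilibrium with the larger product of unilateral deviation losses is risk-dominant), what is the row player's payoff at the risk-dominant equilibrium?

At both X: the row player loses 14 − 10 = 4 by deviating; the column player loses 12 − 10 = 2. Product = 4·2 = 8.
At both Y: the row player loses 8 − 7 = 1 by deviating; the column player loses 11 − 7 = 4. Product = 1·4 = 4.
8 > 4, so both X is risk-dominant. The row player's payoff there is 14.

14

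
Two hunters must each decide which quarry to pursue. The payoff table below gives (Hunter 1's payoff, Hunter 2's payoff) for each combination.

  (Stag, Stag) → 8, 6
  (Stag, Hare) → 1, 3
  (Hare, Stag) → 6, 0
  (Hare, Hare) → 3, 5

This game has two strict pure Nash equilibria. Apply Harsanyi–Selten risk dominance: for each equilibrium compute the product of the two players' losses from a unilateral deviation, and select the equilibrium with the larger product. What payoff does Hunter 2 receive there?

5

At both Stag: Hunter 1 loses 8 − 6 = 2 by deviating; Hunter 2 loses 6 − 3 = 3. Product = 2·3 = 6.
At both Hare: Hunter 1 loses 3 − 1 = 2 by deviating; Hunter 2 loses 5 − 0 = 5. Product = 2·5 = 10.
10 > 6, so both Hare is risk-dominant. Hunter 2's payoff there is 5.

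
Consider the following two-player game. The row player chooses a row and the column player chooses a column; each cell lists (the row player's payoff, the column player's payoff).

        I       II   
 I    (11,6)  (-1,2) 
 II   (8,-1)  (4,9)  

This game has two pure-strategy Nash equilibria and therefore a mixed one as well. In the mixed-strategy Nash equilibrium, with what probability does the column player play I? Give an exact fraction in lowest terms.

5/8

The column player's mix q on I must make the row player indifferent between I and II.
The row player's payoff from I: 11q + (-1)(1−q). From II: 8q + 4(1−q).
Set equal: 3q = 5(1−q) → q = 5/8.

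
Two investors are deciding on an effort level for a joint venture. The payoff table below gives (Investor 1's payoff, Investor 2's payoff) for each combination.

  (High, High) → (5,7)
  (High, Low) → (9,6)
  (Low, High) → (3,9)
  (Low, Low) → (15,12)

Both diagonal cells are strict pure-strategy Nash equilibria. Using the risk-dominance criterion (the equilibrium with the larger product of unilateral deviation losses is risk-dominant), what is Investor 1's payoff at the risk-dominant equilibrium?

At both High: Investor 1 loses 5 − 3 = 2 by deviating; Investor 2 loses 7 − 6 = 1. Product = 2·1 = 2.
At both Low: Investor 1 loses 15 − 9 = 6 by deviating; Investor 2 loses 12 − 9 = 3. Product = 6·3 = 18.
18 > 2, so both Low is risk-dominant. Investor 1's payoff there is 15.

15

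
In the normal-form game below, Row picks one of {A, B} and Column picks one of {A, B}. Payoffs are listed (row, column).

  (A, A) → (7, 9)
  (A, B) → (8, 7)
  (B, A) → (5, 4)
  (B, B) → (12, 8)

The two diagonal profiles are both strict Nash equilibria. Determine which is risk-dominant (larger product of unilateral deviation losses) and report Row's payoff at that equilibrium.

At both A: Row loses 7 − 5 = 2 by deviating; Column loses 9 − 7 = 2. Product = 2·2 = 4.
At both B: Row loses 12 − 8 = 4 by deviating; Column loses 8 − 4 = 4. Product = 4·4 = 16.
16 > 4, so both B is risk-dominant. Row's payoff there is 12.

12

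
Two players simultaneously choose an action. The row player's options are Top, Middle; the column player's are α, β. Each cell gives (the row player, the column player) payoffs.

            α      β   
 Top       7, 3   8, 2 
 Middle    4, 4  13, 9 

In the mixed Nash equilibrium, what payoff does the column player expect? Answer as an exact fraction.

19/6

The row player mixes with probability p on Top, chosen so the column player is indifferent: 3p + 4(1−p) = 2p + 9(1−p) gives p = 5/6.
The column player's expected payoff is 3·5/6 + 4·1/6 = 19/6.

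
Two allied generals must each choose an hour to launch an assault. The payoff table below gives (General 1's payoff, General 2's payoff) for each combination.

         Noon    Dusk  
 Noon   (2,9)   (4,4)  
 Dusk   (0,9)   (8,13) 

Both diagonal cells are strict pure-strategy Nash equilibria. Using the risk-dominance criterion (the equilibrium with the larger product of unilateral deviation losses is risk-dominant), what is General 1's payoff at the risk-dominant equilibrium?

8

At both Noon: General 1 loses 2 − 0 = 2 by deviating; General 2 loses 9 − 4 = 5. Product = 2·5 = 10.
At both Dusk: General 1 loses 8 − 4 = 4 by deviating; General 2 loses 13 − 9 = 4. Product = 4·4 = 16.
16 > 10, so both Dusk is risk-dominant. General 1's payoff there is 8.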